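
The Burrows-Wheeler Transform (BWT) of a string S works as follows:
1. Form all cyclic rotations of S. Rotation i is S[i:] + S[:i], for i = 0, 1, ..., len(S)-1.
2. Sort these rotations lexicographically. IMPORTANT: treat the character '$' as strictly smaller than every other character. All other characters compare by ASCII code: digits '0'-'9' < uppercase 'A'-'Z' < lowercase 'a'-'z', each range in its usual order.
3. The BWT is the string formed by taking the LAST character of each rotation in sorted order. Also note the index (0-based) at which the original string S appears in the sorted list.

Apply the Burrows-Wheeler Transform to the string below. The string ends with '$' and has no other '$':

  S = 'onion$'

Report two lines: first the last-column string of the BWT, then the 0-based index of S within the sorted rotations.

All 6 rotations (rotation i = S[i:]+S[:i]):
  rot[0] = onion$
  rot[1] = nion$o
  rot[2] = ion$on
  rot[3] = on$oni
  rot[4] = n$onio
  rot[5] = $onion
Sorted (with $ < everything):
  sorted[0] = $onion  (last char: 'n')
  sorted[1] = ion$on  (last char: 'n')
  sorted[2] = n$onio  (last char: 'o')
  sorted[3] = nion$o  (last char: 'o')
  sorted[4] = on$oni  (last char: 'i')
  sorted[5] = onion$  (last char: '$')
Last column: nnooi$
Original string S is at sorted index 5

Answer: nnooi$
5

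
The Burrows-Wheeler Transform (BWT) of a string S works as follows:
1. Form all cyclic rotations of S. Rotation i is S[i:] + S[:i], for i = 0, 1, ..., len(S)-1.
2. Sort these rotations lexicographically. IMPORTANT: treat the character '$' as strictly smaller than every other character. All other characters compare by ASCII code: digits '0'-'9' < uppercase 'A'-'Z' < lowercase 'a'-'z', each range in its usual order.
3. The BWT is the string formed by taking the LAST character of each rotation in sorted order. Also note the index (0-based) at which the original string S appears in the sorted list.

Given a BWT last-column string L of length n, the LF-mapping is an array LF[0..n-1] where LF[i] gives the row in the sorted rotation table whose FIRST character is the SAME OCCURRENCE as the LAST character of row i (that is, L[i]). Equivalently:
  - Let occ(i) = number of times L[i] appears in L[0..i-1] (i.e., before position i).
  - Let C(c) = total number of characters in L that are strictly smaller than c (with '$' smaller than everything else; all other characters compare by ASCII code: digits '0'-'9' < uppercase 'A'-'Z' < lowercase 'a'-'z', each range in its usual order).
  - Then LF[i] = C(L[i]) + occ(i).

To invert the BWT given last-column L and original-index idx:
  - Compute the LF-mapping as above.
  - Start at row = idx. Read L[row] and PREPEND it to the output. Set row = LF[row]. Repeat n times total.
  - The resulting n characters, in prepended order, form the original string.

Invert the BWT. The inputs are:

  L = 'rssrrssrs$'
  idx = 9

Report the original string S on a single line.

Answer: sssrrrssr$

Derivation:
LF mapping: 1 5 6 2 3 7 8 4 9 0
Walk LF starting at row 9, prepending L[row]:
  step 1: row=9, L[9]='$', prepend. Next row=LF[9]=0
  step 2: row=0, L[0]='r', prepend. Next row=LF[0]=1
  step 3: row=1, L[1]='s', prepend. Next row=LF[1]=5
  step 4: row=5, L[5]='s', prepend. Next row=LF[5]=7
  step 5: row=7, L[7]='r', prepend. Next row=LF[7]=4
  step 6: row=4, L[4]='r', prepend. Next row=LF[4]=3
  step 7: row=3, L[3]='r', prepend. Next row=LF[3]=2
  step 8: row=2, L[2]='s', prepend. Next row=LF[2]=6
  step 9: row=6, L[6]='s', prepend. Next row=LF[6]=8
  step 10: row=8, L[8]='s', prepend. Next row=LF[8]=9
Reversed output: sssrrrssr$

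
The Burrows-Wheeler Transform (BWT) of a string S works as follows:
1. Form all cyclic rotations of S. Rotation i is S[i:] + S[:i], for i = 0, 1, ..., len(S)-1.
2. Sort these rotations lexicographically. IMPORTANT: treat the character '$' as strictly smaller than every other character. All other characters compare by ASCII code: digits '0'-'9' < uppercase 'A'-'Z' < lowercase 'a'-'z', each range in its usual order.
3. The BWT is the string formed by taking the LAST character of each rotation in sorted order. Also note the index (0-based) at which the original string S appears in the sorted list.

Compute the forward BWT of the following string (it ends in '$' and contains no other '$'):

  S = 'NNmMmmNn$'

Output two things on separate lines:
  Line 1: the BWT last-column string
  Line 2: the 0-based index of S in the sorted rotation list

All 9 rotations (rotation i = S[i:]+S[:i]):
  rot[0] = NNmMmmNn$
  rot[1] = NmMmmNn$N
  rot[2] = mMmmNn$NN
  rot[3] = MmmNn$NNm
  rot[4] = mmNn$NNmM
  rot[5] = mNn$NNmMm
  rot[6] = Nn$NNmMmm
  rot[7] = n$NNmMmmN
  rot[8] = $NNmMmmNn
Sorted (with $ < everything):
  sorted[0] = $NNmMmmNn  (last char: 'n')
  sorted[1] = MmmNn$NNm  (last char: 'm')
  sorted[2] = NNmMmmNn$  (last char: '$')
  sorted[3] = NmMmmNn$N  (last char: 'N')
  sorted[4] = Nn$NNmMmm  (last char: 'm')
  sorted[5] = mMmmNn$NN  (last char: 'N')
  sorted[6] = mNn$NNmMm  (last char: 'm')
  sorted[7] = mmNn$NNmM  (last char: 'M')
  sorted[8] = n$NNmMmmN  (last char: 'N')
Last column: nm$NmNmMN
Original string S is at sorted index 2

Answer: nm$NmNmMN
2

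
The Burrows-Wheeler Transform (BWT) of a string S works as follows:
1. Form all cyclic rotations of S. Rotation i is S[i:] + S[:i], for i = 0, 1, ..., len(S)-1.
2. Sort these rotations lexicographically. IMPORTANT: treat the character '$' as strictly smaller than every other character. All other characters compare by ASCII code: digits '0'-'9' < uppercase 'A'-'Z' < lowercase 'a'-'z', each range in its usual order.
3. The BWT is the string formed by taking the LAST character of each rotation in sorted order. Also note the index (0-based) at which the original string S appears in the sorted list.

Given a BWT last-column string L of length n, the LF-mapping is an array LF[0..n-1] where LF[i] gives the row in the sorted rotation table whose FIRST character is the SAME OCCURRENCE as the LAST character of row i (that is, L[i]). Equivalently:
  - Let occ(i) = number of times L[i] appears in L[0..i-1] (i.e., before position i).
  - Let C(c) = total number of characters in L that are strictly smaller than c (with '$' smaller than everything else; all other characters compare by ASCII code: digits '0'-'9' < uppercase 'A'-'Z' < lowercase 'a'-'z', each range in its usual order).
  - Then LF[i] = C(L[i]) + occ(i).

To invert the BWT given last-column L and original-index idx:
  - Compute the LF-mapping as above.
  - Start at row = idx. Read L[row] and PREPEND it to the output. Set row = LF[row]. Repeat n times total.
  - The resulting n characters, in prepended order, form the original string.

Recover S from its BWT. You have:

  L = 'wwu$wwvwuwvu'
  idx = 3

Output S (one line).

LF mapping: 6 7 1 0 8 9 4 10 2 11 5 3
Walk LF starting at row 3, prepending L[row]:
  step 1: row=3, L[3]='$', prepend. Next row=LF[3]=0
  step 2: row=0, L[0]='w', prepend. Next row=LF[0]=6
  step 3: row=6, L[6]='v', prepend. Next row=LF[6]=4
  step 4: row=4, L[4]='w', prepend. Next row=LF[4]=8
  step 5: row=8, L[8]='u', prepend. Next row=LF[8]=2
  step 6: row=2, L[2]='u', prepend. Next row=LF[2]=1
  step 7: row=1, L[1]='w', prepend. Next row=LF[1]=7
  step 8: row=7, L[7]='w', prepend. Next row=LF[7]=10
  step 9: row=10, L[10]='v', prepend. Next row=LF[10]=5
  step 10: row=5, L[5]='w', prepend. Next row=LF[5]=9
  step 11: row=9, L[9]='w', prepend. Next row=LF[9]=11
  step 12: row=11, L[11]='u', prepend. Next row=LF[11]=3
Reversed output: uwwvwwuuwvw$

Answer: uwwvwwuuwvw$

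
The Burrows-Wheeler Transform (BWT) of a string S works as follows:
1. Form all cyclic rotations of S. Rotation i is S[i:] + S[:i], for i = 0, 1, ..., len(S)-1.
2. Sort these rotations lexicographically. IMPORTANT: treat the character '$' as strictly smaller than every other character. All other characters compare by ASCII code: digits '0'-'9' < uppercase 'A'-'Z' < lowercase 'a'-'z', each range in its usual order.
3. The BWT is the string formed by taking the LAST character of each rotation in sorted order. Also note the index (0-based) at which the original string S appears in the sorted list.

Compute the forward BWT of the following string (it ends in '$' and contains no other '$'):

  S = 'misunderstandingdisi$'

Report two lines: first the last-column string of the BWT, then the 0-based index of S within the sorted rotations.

All 21 rotations (rotation i = S[i:]+S[:i]):
  rot[0] = misunderstandingdisi$
  rot[1] = isunderstandingdisi$m
  rot[2] = sunderstandingdisi$mi
  rot[3] = understandingdisi$mis
  rot[4] = nderstandingdisi$misu
  rot[5] = derstandingdisi$misun
  rot[6] = erstandingdisi$misund
  rot[7] = rstandingdisi$misunde
  rot[8] = standingdisi$misunder
  rot[9] = tandingdisi$misunders
  rot[10] = andingdisi$misunderst
  rot[11] = ndingdisi$misundersta
  rot[12] = dingdisi$misunderstan
  rot[13] = ingdisi$misunderstand
  rot[14] = ngdisi$misunderstandi
  rot[15] = gdisi$misunderstandin
  rot[16] = disi$misunderstanding
  rot[17] = isi$misunderstandingd
  rot[18] = si$misunderstandingdi
  rot[19] = i$misunderstandingdis
  rot[20] = $misunderstandingdisi
Sorted (with $ < everything):
  sorted[0] = $misunderstandingdisi  (last char: 'i')
  sorted[1] = andingdisi$misunderst  (last char: 't')
  sorted[2] = derstandingdisi$misun  (last char: 'n')
  sorted[3] = dingdisi$misunderstan  (last char: 'n')
  sorted[4] = disi$misunderstanding  (last char: 'g')
  sorted[5] = erstandingdisi$misund  (last char: 'd')
  sorted[6] = gdisi$misunderstandin  (last char: 'n')
  sorted[7] = i$misunderstandingdis  (last char: 's')
  sorted[8] = ingdisi$misunderstand  (last char: 'd')
  sorted[9] = isi$misunderstandingd  (last char: 'd')
  sorted[10] = isunderstandingdisi$m  (last char: 'm')
  sorted[11] = misunderstandingdisi$  (last char: '$')
  sorted[12] = nderstandingdisi$misu  (last char: 'u')
  sorted[13] = ndingdisi$misundersta  (last char: 'a')
  sorted[14] = ngdisi$misunderstandi  (last char: 'i')
  sorted[15] = rstandingdisi$misunde  (last char: 'e')
  sorted[16] = si$misunderstandingdi  (last char: 'i')
  sorted[17] = standingdisi$misunder  (last char: 'r')
  sorted[18] = sunderstandingdisi$mi  (last char: 'i')
  sorted[19] = tandingdisi$misunders  (last char: 's')
  sorted[20] = understandingdisi$mis  (last char: 's')
Last column: itnngdnsddm$uaieiriss
Original string S is at sorted index 11

Answer: itnngdnsddm$uaieiriss
11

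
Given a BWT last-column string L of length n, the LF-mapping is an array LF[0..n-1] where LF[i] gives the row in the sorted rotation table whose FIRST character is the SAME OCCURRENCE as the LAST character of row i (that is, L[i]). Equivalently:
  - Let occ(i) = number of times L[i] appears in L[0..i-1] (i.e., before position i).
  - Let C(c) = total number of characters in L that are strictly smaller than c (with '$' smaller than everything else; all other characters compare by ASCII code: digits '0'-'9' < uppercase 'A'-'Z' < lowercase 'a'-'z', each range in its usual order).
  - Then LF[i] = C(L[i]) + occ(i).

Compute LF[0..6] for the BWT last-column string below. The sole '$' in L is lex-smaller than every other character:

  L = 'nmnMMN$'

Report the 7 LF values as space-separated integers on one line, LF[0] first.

Char counts: '$':1, 'M':2, 'N':1, 'm':1, 'n':2
C (first-col start): C('$')=0, C('M')=1, C('N')=3, C('m')=4, C('n')=5
L[0]='n': occ=0, LF[0]=C('n')+0=5+0=5
L[1]='m': occ=0, LF[1]=C('m')+0=4+0=4
L[2]='n': occ=1, LF[2]=C('n')+1=5+1=6
L[3]='M': occ=0, LF[3]=C('M')+0=1+0=1
L[4]='M': occ=1, LF[4]=C('M')+1=1+1=2
L[5]='N': occ=0, LF[5]=C('N')+0=3+0=3
L[6]='$': occ=0, LF[6]=C('$')+0=0+0=0

Answer: 5 4 6 1 2 3 0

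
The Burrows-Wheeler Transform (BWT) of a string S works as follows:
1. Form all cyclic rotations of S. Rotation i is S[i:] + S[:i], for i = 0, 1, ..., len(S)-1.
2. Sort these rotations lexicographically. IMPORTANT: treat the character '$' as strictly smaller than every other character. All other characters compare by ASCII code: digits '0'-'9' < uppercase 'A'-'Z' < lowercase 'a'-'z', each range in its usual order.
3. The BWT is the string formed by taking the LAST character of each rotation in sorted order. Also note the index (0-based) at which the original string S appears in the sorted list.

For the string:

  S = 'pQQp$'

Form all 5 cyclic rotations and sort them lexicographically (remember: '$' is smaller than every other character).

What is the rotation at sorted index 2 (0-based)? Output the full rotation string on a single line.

All 5 rotations (rotation i = S[i:]+S[:i]):
  rot[0] = pQQp$
  rot[1] = QQp$p
  rot[2] = Qp$pQ
  rot[3] = p$pQQ
  rot[4] = $pQQp
Sorted (with $ < everything):
  sorted[0] = $pQQp
  sorted[1] = QQp$p
  sorted[2] = Qp$pQ
  sorted[3] = p$pQQ
  sorted[4] = pQQp$
sorted[2] = Qp$pQ

Answer: Qp$pQ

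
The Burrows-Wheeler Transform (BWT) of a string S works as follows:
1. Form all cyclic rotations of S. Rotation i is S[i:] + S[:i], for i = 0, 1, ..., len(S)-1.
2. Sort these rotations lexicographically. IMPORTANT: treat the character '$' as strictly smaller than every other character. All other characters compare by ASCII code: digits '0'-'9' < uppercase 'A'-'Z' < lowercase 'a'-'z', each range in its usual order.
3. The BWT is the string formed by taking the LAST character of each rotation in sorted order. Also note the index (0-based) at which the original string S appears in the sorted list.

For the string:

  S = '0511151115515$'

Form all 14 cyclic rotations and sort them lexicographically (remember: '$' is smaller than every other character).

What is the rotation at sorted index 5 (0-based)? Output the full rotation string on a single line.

Answer: 115515$0511151

Derivation:
All 14 rotations (rotation i = S[i:]+S[:i]):
  rot[0] = 0511151115515$
  rot[1] = 511151115515$0
  rot[2] = 11151115515$05
  rot[3] = 1151115515$051
  rot[4] = 151115515$0511
  rot[5] = 51115515$05111
  rot[6] = 1115515$051115
  rot[7] = 115515$0511151
  rot[8] = 15515$05111511
  rot[9] = 5515$051115111
  rot[10] = 515$0511151115
  rot[11] = 15$05111511155
  rot[12] = 5$051115111551
  rot[13] = $0511151115515
Sorted (with $ < everything):
  sorted[0] = $0511151115515
  sorted[1] = 0511151115515$
  sorted[2] = 11151115515$05
  sorted[3] = 1115515$051115
  sorted[4] = 1151115515$051
  sorted[5] = 115515$0511151
  sorted[6] = 15$05111511155
  sorted[7] = 151115515$0511
  sorted[8] = 15515$05111511
  sorted[9] = 5$051115111551
  sorted[10] = 511151115515$0
  sorted[11] = 51115515$05111
  sorted[12] = 515$0511151115
  sorted[13] = 5515$051115111
sorted[5] = 115515$0511151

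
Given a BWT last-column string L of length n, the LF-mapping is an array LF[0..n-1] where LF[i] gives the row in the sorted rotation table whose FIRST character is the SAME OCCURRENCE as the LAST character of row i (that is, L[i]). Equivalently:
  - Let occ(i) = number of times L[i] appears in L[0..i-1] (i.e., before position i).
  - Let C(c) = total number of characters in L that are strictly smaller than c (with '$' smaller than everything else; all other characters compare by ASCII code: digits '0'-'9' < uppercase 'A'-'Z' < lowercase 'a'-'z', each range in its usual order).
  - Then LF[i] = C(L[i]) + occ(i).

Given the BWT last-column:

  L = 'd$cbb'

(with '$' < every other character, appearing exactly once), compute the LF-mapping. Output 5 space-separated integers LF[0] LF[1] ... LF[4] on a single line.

Char counts: '$':1, 'b':2, 'c':1, 'd':1
C (first-col start): C('$')=0, C('b')=1, C('c')=3, C('d')=4
L[0]='d': occ=0, LF[0]=C('d')+0=4+0=4
L[1]='$': occ=0, LF[1]=C('$')+0=0+0=0
L[2]='c': occ=0, LF[2]=C('c')+0=3+0=3
L[3]='b': occ=0, LF[3]=C('b')+0=1+0=1
L[4]='b': occ=1, LF[4]=C('b')+1=1+1=2

Answer: 4 0 3 1 2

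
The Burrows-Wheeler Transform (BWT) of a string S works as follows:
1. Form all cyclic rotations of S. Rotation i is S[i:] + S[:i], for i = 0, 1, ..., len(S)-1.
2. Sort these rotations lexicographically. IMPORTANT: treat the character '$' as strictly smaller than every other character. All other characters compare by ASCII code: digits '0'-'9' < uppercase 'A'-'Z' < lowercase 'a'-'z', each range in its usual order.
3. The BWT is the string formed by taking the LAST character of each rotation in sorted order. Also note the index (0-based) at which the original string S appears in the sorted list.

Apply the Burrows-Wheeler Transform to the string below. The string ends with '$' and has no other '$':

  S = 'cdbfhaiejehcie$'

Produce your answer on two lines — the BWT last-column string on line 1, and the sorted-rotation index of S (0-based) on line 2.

Answer: ehd$hcijibfecae
3

Derivation:
All 15 rotations (rotation i = S[i:]+S[:i]):
  rot[0] = cdbfhaiejehcie$
  rot[1] = dbfhaiejehcie$c
  rot[2] = bfhaiejehcie$cd
  rot[3] = fhaiejehcie$cdb
  rot[4] = haiejehcie$cdbf
  rot[5] = aiejehcie$cdbfh
  rot[6] = iejehcie$cdbfha
  rot[7] = ejehcie$cdbfhai
  rot[8] = jehcie$cdbfhaie
  rot[9] = ehcie$cdbfhaiej
  rot[10] = hcie$cdbfhaieje
  rot[11] = cie$cdbfhaiejeh
  rot[12] = ie$cdbfhaiejehc
  rot[13] = e$cdbfhaiejehci
  rot[14] = $cdbfhaiejehcie
Sorted (with $ < everything):
  sorted[0] = $cdbfhaiejehcie  (last char: 'e')
  sorted[1] = aiejehcie$cdbfh  (last char: 'h')
  sorted[2] = bfhaiejehcie$cd  (last char: 'd')
  sorted[3] = cdbfhaiejehcie$  (last char: '$')
  sorted[4] = cie$cdbfhaiejeh  (last char: 'h')
  sorted[5] = dbfhaiejehcie$c  (last char: 'c')
  sorted[6] = e$cdbfhaiejehci  (last char: 'i')
  sorted[7] = ehcie$cdbfhaiej  (last char: 'j')
  sorted[8] = ejehcie$cdbfhai  (last char: 'i')
  sorted[9] = fhaiejehcie$cdb  (last char: 'b')
  sorted[10] = haiejehcie$cdbf  (last char: 'f')
  sorted[11] = hcie$cdbfhaieje  (last char: 'e')
  sorted[12] = ie$cdbfhaiejehc  (last char: 'c')
  sorted[13] = iejehcie$cdbfha  (last char: 'a')
  sorted[14] = jehcie$cdbfhaie  (last char: 'e')
Last column: ehd$hcijibfecae
Original string S is at sorted index 3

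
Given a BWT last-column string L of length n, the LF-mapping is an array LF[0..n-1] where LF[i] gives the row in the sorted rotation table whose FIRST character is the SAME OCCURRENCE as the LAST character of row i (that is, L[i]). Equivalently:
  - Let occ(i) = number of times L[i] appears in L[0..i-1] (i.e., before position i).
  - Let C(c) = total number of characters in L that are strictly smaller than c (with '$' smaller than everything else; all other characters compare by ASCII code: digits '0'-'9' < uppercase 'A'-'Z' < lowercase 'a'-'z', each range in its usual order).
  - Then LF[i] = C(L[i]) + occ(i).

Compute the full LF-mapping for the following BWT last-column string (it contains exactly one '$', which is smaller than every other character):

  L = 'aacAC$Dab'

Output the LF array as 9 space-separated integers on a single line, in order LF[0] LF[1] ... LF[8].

Char counts: '$':1, 'A':1, 'C':1, 'D':1, 'a':3, 'b':1, 'c':1
C (first-col start): C('$')=0, C('A')=1, C('C')=2, C('D')=3, C('a')=4, C('b')=7, C('c')=8
L[0]='a': occ=0, LF[0]=C('a')+0=4+0=4
L[1]='a': occ=1, LF[1]=C('a')+1=4+1=5
L[2]='c': occ=0, LF[2]=C('c')+0=8+0=8
L[3]='A': occ=0, LF[3]=C('A')+0=1+0=1
L[4]='C': occ=0, LF[4]=C('C')+0=2+0=2
L[5]='$': occ=0, LF[5]=C('$')+0=0+0=0
L[6]='D': occ=0, LF[6]=C('D')+0=3+0=3
L[7]='a': occ=2, LF[7]=C('a')+2=4+2=6
L[8]='b': occ=0, LF[8]=C('b')+0=7+0=7

Answer: 4 5 8 1 2 0 3 6 7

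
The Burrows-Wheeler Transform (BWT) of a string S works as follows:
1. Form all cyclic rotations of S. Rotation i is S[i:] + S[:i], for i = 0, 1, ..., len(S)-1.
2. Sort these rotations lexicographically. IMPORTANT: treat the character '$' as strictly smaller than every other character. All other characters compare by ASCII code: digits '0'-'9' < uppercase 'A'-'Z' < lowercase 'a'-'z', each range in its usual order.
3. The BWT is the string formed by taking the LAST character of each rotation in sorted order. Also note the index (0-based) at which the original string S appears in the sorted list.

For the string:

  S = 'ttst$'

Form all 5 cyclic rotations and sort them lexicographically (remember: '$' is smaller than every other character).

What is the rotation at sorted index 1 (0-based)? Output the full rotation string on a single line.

All 5 rotations (rotation i = S[i:]+S[:i]):
  rot[0] = ttst$
  rot[1] = tst$t
  rot[2] = st$tt
  rot[3] = t$tts
  rot[4] = $ttst
Sorted (with $ < everything):
  sorted[0] = $ttst
  sorted[1] = st$tt
  sorted[2] = t$tts
  sorted[3] = tst$t
  sorted[4] = ttst$
sorted[1] = st$tt

Answer: st$tt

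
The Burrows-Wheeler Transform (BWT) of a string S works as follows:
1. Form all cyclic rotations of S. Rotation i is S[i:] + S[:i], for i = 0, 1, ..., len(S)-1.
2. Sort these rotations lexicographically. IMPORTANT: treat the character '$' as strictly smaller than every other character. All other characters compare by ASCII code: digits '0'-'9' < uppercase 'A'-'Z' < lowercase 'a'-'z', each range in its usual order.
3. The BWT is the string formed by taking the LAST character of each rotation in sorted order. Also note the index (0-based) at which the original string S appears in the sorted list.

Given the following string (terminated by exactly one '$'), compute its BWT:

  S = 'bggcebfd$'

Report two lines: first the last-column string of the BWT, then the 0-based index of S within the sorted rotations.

Answer: de$gfcbgb
2

Derivation:
All 9 rotations (rotation i = S[i:]+S[:i]):
  rot[0] = bggcebfd$
  rot[1] = ggcebfd$b
  rot[2] = gcebfd$bg
  rot[3] = cebfd$bgg
  rot[4] = ebfd$bggc
  rot[5] = bfd$bggce
  rot[6] = fd$bggceb
  rot[7] = d$bggcebf
  rot[8] = $bggcebfd
Sorted (with $ < everything):
  sorted[0] = $bggcebfd  (last char: 'd')
  sorted[1] = bfd$bggce  (last char: 'e')
  sorted[2] = bggcebfd$  (last char: '$')
  sorted[3] = cebfd$bgg  (last char: 'g')
  sorted[4] = d$bggcebf  (last char: 'f')
  sorted[5] = ebfd$bggc  (last char: 'c')
  sorted[6] = fd$bggceb  (last char: 'b')
  sorted[7] = gcebfd$bg  (last char: 'g')
  sorted[8] = ggcebfd$b  (last char: 'b')
Last column: de$gfcbgb
Original string S is at sorted index 2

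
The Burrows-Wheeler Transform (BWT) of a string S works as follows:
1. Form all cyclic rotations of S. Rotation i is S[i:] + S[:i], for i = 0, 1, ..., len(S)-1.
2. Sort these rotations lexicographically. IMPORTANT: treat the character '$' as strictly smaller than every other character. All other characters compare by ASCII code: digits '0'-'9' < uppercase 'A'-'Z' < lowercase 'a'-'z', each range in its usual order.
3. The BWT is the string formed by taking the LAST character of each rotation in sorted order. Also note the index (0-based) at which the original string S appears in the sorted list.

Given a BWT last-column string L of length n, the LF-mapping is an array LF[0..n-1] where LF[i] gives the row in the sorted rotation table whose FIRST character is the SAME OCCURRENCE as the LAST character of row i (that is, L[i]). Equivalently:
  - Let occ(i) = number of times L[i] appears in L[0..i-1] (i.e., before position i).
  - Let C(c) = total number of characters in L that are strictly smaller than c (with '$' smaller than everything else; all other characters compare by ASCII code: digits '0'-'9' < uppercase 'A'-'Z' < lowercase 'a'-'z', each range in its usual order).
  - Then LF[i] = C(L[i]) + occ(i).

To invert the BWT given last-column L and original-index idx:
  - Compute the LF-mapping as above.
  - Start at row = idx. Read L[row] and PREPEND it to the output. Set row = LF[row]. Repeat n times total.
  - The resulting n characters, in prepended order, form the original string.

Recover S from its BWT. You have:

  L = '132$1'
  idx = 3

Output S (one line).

Answer: 2131$

Derivation:
LF mapping: 1 4 3 0 2
Walk LF starting at row 3, prepending L[row]:
  step 1: row=3, L[3]='$', prepend. Next row=LF[3]=0
  step 2: row=0, L[0]='1', prepend. Next row=LF[0]=1
  step 3: row=1, L[1]='3', prepend. Next row=LF[1]=4
  step 4: row=4, L[4]='1', prepend. Next row=LF[4]=2
  step 5: row=2, L[2]='2', prepend. Next row=LF[2]=3
Reversed output: 2131$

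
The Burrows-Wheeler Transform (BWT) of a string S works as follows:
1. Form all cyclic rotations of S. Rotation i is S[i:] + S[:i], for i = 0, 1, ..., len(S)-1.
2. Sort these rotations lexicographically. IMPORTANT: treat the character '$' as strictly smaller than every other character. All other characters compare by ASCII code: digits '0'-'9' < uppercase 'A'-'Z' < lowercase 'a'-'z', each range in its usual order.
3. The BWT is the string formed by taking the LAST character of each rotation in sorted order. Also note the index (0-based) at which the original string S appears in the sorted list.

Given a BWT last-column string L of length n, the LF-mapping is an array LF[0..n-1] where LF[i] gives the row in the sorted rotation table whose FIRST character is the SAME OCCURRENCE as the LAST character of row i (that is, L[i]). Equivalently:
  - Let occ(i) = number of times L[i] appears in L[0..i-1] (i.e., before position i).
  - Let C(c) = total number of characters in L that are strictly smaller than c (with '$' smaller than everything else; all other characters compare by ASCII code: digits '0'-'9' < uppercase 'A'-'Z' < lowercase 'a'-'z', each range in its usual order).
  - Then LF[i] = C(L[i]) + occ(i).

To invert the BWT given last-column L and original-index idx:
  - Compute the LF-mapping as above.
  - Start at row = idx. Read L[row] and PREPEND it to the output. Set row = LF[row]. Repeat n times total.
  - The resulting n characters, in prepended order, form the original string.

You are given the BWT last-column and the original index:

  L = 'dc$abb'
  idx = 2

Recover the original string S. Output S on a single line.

Answer: bcabd$

Derivation:
LF mapping: 5 4 0 1 2 3
Walk LF starting at row 2, prepending L[row]:
  step 1: row=2, L[2]='$', prepend. Next row=LF[2]=0
  step 2: row=0, L[0]='d', prepend. Next row=LF[0]=5
  step 3: row=5, L[5]='b', prepend. Next row=LF[5]=3
  step 4: row=3, L[3]='a', prepend. Next row=LF[3]=1
  step 5: row=1, L[1]='c', prepend. Next row=LF[1]=4
  step 6: row=4, L[4]='b', prepend. Next row=LF[4]=2
Reversed output: bcabd$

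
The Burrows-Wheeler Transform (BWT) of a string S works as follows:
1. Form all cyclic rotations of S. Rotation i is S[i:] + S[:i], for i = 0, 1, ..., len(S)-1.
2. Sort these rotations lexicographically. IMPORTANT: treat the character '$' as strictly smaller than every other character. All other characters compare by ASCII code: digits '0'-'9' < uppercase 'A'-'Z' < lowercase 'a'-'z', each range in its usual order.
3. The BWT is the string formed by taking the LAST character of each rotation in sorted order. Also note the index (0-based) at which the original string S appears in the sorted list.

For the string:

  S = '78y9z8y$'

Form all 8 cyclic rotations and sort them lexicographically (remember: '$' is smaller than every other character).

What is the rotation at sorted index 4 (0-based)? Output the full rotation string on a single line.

Answer: 9z8y$78y

Derivation:
All 8 rotations (rotation i = S[i:]+S[:i]):
  rot[0] = 78y9z8y$
  rot[1] = 8y9z8y$7
  rot[2] = y9z8y$78
  rot[3] = 9z8y$78y
  rot[4] = z8y$78y9
  rot[5] = 8y$78y9z
  rot[6] = y$78y9z8
  rot[7] = $78y9z8y
Sorted (with $ < everything):
  sorted[0] = $78y9z8y
  sorted[1] = 78y9z8y$
  sorted[2] = 8y$78y9z
  sorted[3] = 8y9z8y$7
  sorted[4] = 9z8y$78y
  sorted[5] = y$78y9z8
  sorted[6] = y9z8y$78
  sorted[7] = z8y$78y9
sorted[4] = 9z8y$78y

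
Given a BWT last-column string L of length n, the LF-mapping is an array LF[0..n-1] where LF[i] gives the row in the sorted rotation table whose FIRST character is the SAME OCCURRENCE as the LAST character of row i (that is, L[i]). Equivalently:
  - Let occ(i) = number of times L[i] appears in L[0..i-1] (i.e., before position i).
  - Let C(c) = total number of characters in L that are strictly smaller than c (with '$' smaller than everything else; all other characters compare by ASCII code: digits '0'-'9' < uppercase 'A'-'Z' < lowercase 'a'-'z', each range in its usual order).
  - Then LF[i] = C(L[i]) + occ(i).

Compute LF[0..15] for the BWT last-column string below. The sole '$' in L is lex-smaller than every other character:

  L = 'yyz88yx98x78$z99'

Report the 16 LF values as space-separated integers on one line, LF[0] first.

Char counts: '$':1, '7':1, '8':4, '9':3, 'x':2, 'y':3, 'z':2
C (first-col start): C('$')=0, C('7')=1, C('8')=2, C('9')=6, C('x')=9, C('y')=11, C('z')=14
L[0]='y': occ=0, LF[0]=C('y')+0=11+0=11
L[1]='y': occ=1, LF[1]=C('y')+1=11+1=12
L[2]='z': occ=0, LF[2]=C('z')+0=14+0=14
L[3]='8': occ=0, LF[3]=C('8')+0=2+0=2
L[4]='8': occ=1, LF[4]=C('8')+1=2+1=3
L[5]='y': occ=2, LF[5]=C('y')+2=11+2=13
L[6]='x': occ=0, LF[6]=C('x')+0=9+0=9
L[7]='9': occ=0, LF[7]=C('9')+0=6+0=6
L[8]='8': occ=2, LF[8]=C('8')+2=2+2=4
L[9]='x': occ=1, LF[9]=C('x')+1=9+1=10
L[10]='7': occ=0, LF[10]=C('7')+0=1+0=1
L[11]='8': occ=3, LF[11]=C('8')+3=2+3=5
L[12]='$': occ=0, LF[12]=C('$')+0=0+0=0
L[13]='z': occ=1, LF[13]=C('z')+1=14+1=15
L[14]='9': occ=1, LF[14]=C('9')+1=6+1=7
L[15]='9': occ=2, LF[15]=C('9')+2=6+2=8

Answer: 11 12 14 2 3 13 9 6 4 10 1 5 0 15 7 8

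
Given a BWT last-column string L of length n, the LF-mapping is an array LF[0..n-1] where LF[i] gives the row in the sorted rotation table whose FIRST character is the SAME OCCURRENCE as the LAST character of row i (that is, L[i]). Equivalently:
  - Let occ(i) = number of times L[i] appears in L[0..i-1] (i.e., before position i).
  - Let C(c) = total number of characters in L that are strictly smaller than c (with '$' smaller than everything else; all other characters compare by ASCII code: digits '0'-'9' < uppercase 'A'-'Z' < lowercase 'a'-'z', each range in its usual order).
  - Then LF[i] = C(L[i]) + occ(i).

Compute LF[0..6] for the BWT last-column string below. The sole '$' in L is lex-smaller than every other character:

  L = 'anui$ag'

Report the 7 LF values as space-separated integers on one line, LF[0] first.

Char counts: '$':1, 'a':2, 'g':1, 'i':1, 'n':1, 'u':1
C (first-col start): C('$')=0, C('a')=1, C('g')=3, C('i')=4, C('n')=5, C('u')=6
L[0]='a': occ=0, LF[0]=C('a')+0=1+0=1
L[1]='n': occ=0, LF[1]=C('n')+0=5+0=5
L[2]='u': occ=0, LF[2]=C('u')+0=6+0=6
L[3]='i': occ=0, LF[3]=C('i')+0=4+0=4
L[4]='$': occ=0, LF[4]=C('$')+0=0+0=0
L[5]='a': occ=1, LF[5]=C('a')+1=1+1=2
L[6]='g': occ=0, LF[6]=C('g')+0=3+0=3

Answer: 1 5 6 4 0 2 3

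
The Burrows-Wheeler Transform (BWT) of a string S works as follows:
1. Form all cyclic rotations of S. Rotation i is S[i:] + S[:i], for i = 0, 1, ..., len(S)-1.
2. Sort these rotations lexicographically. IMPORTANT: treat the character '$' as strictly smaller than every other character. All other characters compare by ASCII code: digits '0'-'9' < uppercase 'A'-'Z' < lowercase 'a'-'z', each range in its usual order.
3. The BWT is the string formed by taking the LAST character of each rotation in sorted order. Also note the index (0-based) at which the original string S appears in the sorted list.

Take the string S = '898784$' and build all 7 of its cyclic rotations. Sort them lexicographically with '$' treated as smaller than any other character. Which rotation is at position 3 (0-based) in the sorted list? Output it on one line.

All 7 rotations (rotation i = S[i:]+S[:i]):
  rot[0] = 898784$
  rot[1] = 98784$8
  rot[2] = 8784$89
  rot[3] = 784$898
  rot[4] = 84$8987
  rot[5] = 4$89878
  rot[6] = $898784
Sorted (with $ < everything):
  sorted[0] = $898784
  sorted[1] = 4$89878
  sorted[2] = 784$898
  sorted[3] = 84$8987
  sorted[4] = 8784$89
  sorted[5] = 898784$
  sorted[6] = 98784$8
sorted[3] = 84$8987

Answer: 84$8987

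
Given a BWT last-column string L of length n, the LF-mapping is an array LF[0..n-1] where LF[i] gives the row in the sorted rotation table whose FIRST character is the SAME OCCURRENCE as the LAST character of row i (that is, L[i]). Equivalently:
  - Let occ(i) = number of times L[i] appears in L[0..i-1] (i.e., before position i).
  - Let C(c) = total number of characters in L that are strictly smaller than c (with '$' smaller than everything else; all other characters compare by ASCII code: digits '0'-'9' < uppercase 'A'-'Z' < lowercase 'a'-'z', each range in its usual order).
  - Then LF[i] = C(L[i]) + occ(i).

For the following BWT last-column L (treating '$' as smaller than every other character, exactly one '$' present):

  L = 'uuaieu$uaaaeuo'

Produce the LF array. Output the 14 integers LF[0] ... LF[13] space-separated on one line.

Answer: 9 10 1 7 5 11 0 12 2 3 4 6 13 8

Derivation:
Char counts: '$':1, 'a':4, 'e':2, 'i':1, 'o':1, 'u':5
C (first-col start): C('$')=0, C('a')=1, C('e')=5, C('i')=7, C('o')=8, C('u')=9
L[0]='u': occ=0, LF[0]=C('u')+0=9+0=9
L[1]='u': occ=1, LF[1]=C('u')+1=9+1=10
L[2]='a': occ=0, LF[2]=C('a')+0=1+0=1
L[3]='i': occ=0, LF[3]=C('i')+0=7+0=7
L[4]='e': occ=0, LF[4]=C('e')+0=5+0=5
L[5]='u': occ=2, LF[5]=C('u')+2=9+2=11
L[6]='$': occ=0, LF[6]=C('$')+0=0+0=0
L[7]='u': occ=3, LF[7]=C('u')+3=9+3=12
L[8]='a': occ=1, LF[8]=C('a')+1=1+1=2
L[9]='a': occ=2, LF[9]=C('a')+2=1+2=3
L[10]='a': occ=3, LF[10]=C('a')+3=1+3=4
L[11]='e': occ=1, LF[11]=C('e')+1=5+1=6
L[12]='u': occ=4, LF[12]=C('u')+4=9+4=13
L[13]='o': occ=0, LF[13]=C('o')+0=8+0=8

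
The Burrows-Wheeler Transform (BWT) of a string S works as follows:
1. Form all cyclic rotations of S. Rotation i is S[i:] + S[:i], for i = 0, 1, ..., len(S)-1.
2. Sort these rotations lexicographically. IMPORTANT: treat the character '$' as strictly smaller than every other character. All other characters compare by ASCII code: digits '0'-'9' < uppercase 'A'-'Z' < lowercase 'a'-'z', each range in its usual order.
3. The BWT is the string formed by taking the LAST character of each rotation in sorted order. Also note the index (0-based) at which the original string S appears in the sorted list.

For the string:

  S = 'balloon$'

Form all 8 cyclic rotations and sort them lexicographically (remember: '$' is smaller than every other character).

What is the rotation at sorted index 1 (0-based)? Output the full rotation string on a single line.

All 8 rotations (rotation i = S[i:]+S[:i]):
  rot[0] = balloon$
  rot[1] = alloon$b
  rot[2] = lloon$ba
  rot[3] = loon$bal
  rot[4] = oon$ball
  rot[5] = on$ballo
  rot[6] = n$balloo
  rot[7] = $balloon
Sorted (with $ < everything):
  sorted[0] = $balloon
  sorted[1] = alloon$b
  sorted[2] = balloon$
  sorted[3] = lloon$ba
  sorted[4] = loon$bal
  sorted[5] = n$balloo
  sorted[6] = on$ballo
  sorted[7] = oon$ball
sorted[1] = alloon$b

Answer: alloon$b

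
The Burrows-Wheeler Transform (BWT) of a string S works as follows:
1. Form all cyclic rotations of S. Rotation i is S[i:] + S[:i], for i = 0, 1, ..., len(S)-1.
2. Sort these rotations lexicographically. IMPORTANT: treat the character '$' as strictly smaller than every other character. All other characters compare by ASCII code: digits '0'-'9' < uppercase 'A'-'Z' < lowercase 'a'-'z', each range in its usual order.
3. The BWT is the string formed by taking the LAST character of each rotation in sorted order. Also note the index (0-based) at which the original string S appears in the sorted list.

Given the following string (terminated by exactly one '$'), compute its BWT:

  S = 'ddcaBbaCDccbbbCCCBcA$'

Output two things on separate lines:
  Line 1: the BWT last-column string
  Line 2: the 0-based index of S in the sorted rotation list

All 21 rotations (rotation i = S[i:]+S[:i]):
  rot[0] = ddcaBbaCDccbbbCCCBcA$
  rot[1] = dcaBbaCDccbbbCCCBcA$d
  rot[2] = caBbaCDccbbbCCCBcA$dd
  rot[3] = aBbaCDccbbbCCCBcA$ddc
  rot[4] = BbaCDccbbbCCCBcA$ddca
  rot[5] = baCDccbbbCCCBcA$ddcaB
  rot[6] = aCDccbbbCCCBcA$ddcaBb
  rot[7] = CDccbbbCCCBcA$ddcaBba
  rot[8] = DccbbbCCCBcA$ddcaBbaC
  rot[9] = ccbbbCCCBcA$ddcaBbaCD
  rot[10] = cbbbCCCBcA$ddcaBbaCDc
  rot[11] = bbbCCCBcA$ddcaBbaCDcc
  rot[12] = bbCCCBcA$ddcaBbaCDccb
  rot[13] = bCCCBcA$ddcaBbaCDccbb
  rot[14] = CCCBcA$ddcaBbaCDccbbb
  rot[15] = CCBcA$ddcaBbaCDccbbbC
  rot[16] = CBcA$ddcaBbaCDccbbbCC
  rot[17] = BcA$ddcaBbaCDccbbbCCC
  rot[18] = cA$ddcaBbaCDccbbbCCCB
  rot[19] = A$ddcaBbaCDccbbbCCCBc
  rot[20] = $ddcaBbaCDccbbbCCCBcA
Sorted (with $ < everything):
  sorted[0] = $ddcaBbaCDccbbbCCCBcA  (last char: 'A')
  sorted[1] = A$ddcaBbaCDccbbbCCCBc  (last char: 'c')
  sorted[2] = BbaCDccbbbCCCBcA$ddca  (last char: 'a')
  sorted[3] = BcA$ddcaBbaCDccbbbCCC  (last char: 'C')
  sorted[4] = CBcA$ddcaBbaCDccbbbCC  (last char: 'C')
  sorted[5] = CCBcA$ddcaBbaCDccbbbC  (last char: 'C')
  sorted[6] = CCCBcA$ddcaBbaCDccbbb  (last char: 'b')
  sorted[7] = CDccbbbCCCBcA$ddcaBba  (last char: 'a')
  sorted[8] = DccbbbCCCBcA$ddcaBbaC  (last char: 'C')
  sorted[9] = aBbaCDccbbbCCCBcA$ddc  (last char: 'c')
  sorted[10] = aCDccbbbCCCBcA$ddcaBb  (last char: 'b')
  sorted[11] = bCCCBcA$ddcaBbaCDccbb  (last char: 'b')
  sorted[12] = baCDccbbbCCCBcA$ddcaB  (last char: 'B')
  sorted[13] = bbCCCBcA$ddcaBbaCDccb  (last char: 'b')
  sorted[14] = bbbCCCBcA$ddcaBbaCDcc  (last char: 'c')
  sorted[15] = cA$ddcaBbaCDccbbbCCCB  (last char: 'B')
  sorted[16] = caBbaCDccbbbCCCBcA$dd  (last char: 'd')
  sorted[17] = cbbbCCCBcA$ddcaBbaCDc  (last char: 'c')
  sorted[18] = ccbbbCCCBcA$ddcaBbaCD  (last char: 'D')
  sorted[19] = dcaBbaCDccbbbCCCBcA$d  (last char: 'd')
  sorted[20] = ddcaBbaCDccbbbCCCBcA$  (last char: '$')
Last column: AcaCCCbaCcbbBbcBdcDd$
Original string S is at sorted index 20

Answer: AcaCCCbaCcbbBbcBdcDd$
20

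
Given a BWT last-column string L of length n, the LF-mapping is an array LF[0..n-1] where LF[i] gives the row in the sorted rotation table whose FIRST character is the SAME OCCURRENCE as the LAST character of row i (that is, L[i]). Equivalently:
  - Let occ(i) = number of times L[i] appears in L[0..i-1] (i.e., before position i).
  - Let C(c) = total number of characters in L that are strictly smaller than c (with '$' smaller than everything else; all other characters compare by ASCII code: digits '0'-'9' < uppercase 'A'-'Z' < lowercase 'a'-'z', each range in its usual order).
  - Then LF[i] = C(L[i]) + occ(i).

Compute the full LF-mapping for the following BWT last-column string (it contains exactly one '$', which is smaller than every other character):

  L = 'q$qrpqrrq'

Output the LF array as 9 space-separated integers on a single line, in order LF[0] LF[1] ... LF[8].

Answer: 2 0 3 6 1 4 7 8 5

Derivation:
Char counts: '$':1, 'p':1, 'q':4, 'r':3
C (first-col start): C('$')=0, C('p')=1, C('q')=2, C('r')=6
L[0]='q': occ=0, LF[0]=C('q')+0=2+0=2
L[1]='$': occ=0, LF[1]=C('$')+0=0+0=0
L[2]='q': occ=1, LF[2]=C('q')+1=2+1=3
L[3]='r': occ=0, LF[3]=C('r')+0=6+0=6
L[4]='p': occ=0, LF[4]=C('p')+0=1+0=1
L[5]='q': occ=2, LF[5]=C('q')+2=2+2=4
L[6]='r': occ=1, LF[6]=C('r')+1=6+1=7
L[7]='r': occ=2, LF[7]=C('r')+2=6+2=8
L[8]='q': occ=3, LF[8]=C('q')+3=2+3=5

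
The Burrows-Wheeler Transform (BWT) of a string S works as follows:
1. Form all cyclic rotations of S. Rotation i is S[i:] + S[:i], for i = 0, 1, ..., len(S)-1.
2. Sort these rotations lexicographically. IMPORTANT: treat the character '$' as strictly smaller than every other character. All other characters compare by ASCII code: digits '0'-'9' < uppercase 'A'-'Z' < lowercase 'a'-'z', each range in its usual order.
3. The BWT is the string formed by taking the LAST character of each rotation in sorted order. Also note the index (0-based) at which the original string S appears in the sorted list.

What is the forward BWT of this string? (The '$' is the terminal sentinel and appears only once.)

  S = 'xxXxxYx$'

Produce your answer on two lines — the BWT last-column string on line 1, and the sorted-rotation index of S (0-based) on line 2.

Answer: xxxYxx$X
6

Derivation:
All 8 rotations (rotation i = S[i:]+S[:i]):
  rot[0] = xxXxxYx$
  rot[1] = xXxxYx$x
  rot[2] = XxxYx$xx
  rot[3] = xxYx$xxX
  rot[4] = xYx$xxXx
  rot[5] = Yx$xxXxx
  rot[6] = x$xxXxxY
  rot[7] = $xxXxxYx
Sorted (with $ < everything):
  sorted[0] = $xxXxxYx  (last char: 'x')
  sorted[1] = XxxYx$xx  (last char: 'x')
  sorted[2] = Yx$xxXxx  (last char: 'x')
  sorted[3] = x$xxXxxY  (last char: 'Y')
  sorted[4] = xXxxYx$x  (last char: 'x')
  sorted[5] = xYx$xxXx  (last char: 'x')
  sorted[6] = xxXxxYx$  (last char: '$')
  sorted[7] = xxYx$xxX  (last char: 'X')
Last column: xxxYxx$X
Original string S is at sorted index 6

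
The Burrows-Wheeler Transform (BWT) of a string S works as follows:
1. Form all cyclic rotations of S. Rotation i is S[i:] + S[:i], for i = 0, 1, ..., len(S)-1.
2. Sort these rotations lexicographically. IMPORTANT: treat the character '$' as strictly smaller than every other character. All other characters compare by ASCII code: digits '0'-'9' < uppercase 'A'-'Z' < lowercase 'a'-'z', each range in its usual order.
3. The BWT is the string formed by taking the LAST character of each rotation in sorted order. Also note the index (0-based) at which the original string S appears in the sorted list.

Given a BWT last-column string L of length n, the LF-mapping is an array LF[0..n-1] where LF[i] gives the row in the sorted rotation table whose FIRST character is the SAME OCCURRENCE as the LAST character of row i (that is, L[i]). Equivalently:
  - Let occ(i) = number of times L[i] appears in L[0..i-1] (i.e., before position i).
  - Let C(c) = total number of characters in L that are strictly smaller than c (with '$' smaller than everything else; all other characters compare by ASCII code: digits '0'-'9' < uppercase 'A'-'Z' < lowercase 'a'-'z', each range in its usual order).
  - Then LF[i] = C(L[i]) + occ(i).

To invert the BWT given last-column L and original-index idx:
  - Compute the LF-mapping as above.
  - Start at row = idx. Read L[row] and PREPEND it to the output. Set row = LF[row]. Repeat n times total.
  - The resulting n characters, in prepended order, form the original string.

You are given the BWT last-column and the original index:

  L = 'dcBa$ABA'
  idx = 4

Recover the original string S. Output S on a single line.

LF mapping: 7 6 3 5 0 1 4 2
Walk LF starting at row 4, prepending L[row]:
  step 1: row=4, L[4]='$', prepend. Next row=LF[4]=0
  step 2: row=0, L[0]='d', prepend. Next row=LF[0]=7
  step 3: row=7, L[7]='A', prepend. Next row=LF[7]=2
  step 4: row=2, L[2]='B', prepend. Next row=LF[2]=3
  step 5: row=3, L[3]='a', prepend. Next row=LF[3]=5
  step 6: row=5, L[5]='A', prepend. Next row=LF[5]=1
  step 7: row=1, L[1]='c', prepend. Next row=LF[1]=6
  step 8: row=6, L[6]='B', prepend. Next row=LF[6]=4
Reversed output: BcAaBAd$

Answer: BcAaBAd$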